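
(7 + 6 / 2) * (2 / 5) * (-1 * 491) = -1964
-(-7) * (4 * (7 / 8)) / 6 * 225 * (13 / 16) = 47775 / 64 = 746.48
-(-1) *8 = 8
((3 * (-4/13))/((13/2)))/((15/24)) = -192/845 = -0.23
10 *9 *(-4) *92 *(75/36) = -69000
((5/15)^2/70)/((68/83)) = 83/42840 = 0.00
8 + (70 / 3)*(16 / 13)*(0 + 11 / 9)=15128 / 351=43.10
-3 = -3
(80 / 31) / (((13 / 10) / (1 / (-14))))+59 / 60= 142439 / 169260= 0.84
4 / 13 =0.31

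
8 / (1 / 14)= 112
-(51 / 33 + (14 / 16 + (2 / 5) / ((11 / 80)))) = -469 / 88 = -5.33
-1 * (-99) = 99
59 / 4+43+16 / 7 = 1681 / 28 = 60.04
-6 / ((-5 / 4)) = 4.80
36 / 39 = 12 / 13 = 0.92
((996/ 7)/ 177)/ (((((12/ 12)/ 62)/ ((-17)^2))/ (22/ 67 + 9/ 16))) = 710135135/ 55342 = 12831.76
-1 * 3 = -3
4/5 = 0.80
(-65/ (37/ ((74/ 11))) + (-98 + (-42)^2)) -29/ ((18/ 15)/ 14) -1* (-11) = 43786/ 33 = 1326.85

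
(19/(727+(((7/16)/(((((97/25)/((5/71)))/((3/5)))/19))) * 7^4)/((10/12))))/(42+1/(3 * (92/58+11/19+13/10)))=14990257974/32807636549039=0.00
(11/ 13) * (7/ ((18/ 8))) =308/ 117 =2.63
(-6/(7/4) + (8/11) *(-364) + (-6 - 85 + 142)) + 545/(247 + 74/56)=-115086093/535381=-214.96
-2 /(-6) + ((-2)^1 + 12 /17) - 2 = -151 /51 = -2.96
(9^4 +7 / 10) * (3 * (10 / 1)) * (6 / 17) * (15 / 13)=17716590 / 221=80165.57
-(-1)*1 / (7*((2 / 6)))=3 / 7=0.43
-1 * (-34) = 34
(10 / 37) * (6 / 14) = 30 / 259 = 0.12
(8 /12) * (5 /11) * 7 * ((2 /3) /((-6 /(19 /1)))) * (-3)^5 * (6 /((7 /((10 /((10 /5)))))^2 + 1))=897750 /407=2205.77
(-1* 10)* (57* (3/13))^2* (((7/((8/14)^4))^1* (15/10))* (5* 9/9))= -851955.70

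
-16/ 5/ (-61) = 16/ 305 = 0.05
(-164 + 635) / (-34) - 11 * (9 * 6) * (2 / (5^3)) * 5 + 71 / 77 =-3956509 / 65450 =-60.45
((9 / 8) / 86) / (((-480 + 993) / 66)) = 0.00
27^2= 729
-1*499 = -499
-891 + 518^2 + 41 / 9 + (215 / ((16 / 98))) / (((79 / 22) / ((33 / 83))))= 63163587709 / 236052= 267583.36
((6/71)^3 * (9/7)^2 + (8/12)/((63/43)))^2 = 46627843897214596/224217641855160009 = 0.21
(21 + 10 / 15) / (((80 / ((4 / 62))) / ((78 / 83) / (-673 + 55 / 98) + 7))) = 497635775 / 4069395048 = 0.12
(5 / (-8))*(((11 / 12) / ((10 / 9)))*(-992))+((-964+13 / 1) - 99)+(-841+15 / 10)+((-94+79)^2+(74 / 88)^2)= -2230839 / 1936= -1152.29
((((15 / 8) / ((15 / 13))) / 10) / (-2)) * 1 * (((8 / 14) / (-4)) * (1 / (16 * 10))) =0.00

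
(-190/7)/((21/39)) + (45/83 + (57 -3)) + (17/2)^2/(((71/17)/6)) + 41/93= 5820457261/53708802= 108.37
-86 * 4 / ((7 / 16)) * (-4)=22016 / 7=3145.14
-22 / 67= -0.33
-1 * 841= -841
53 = 53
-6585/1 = -6585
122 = 122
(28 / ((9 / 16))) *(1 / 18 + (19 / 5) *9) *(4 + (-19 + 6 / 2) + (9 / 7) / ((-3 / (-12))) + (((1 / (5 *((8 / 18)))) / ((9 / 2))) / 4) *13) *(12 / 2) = -45110456 / 675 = -66830.31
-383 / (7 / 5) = -1915 / 7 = -273.57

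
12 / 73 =0.16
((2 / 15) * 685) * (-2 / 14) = -274 / 21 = -13.05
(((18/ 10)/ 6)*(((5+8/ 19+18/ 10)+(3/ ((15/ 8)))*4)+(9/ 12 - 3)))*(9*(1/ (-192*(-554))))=38889/ 134732800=0.00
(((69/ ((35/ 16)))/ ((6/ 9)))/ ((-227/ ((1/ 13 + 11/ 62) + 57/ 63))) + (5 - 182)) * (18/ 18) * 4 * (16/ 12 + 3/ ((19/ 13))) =-1022253683916/ 425844055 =-2400.54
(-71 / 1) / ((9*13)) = -0.61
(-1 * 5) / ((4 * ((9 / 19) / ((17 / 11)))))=-4.08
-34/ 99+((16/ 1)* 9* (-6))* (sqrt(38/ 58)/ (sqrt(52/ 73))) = -432* sqrt(522899)/ 377 - 34/ 99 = -828.96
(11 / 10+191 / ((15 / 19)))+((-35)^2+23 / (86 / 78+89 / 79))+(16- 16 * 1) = 152299739 / 103020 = 1478.35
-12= -12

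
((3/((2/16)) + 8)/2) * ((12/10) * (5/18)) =16/3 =5.33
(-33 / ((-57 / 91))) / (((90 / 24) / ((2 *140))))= 224224 / 57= 3933.75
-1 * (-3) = 3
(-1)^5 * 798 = -798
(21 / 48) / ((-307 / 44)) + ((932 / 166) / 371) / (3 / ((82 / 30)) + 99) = -606710761 / 9699240726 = -0.06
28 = 28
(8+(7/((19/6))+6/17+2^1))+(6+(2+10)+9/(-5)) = 28.76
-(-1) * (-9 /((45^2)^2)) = -1 /455625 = -0.00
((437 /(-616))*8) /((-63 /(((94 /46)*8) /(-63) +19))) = 515945 /305613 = 1.69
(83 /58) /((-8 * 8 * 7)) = -83 /25984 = -0.00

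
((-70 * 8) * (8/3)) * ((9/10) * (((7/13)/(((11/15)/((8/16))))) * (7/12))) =-41160/143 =-287.83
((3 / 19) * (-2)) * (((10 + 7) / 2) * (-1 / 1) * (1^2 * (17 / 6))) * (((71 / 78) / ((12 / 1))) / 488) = 20519 / 17357184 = 0.00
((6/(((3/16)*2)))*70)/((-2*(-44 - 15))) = 9.49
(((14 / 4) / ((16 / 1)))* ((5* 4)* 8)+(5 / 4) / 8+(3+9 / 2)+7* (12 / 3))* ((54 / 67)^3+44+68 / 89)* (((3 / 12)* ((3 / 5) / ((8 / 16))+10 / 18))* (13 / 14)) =16755422430227 / 12848595360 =1304.07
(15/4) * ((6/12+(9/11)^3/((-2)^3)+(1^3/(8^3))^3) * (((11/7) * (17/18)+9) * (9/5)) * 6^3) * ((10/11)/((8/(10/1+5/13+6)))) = 8785022202359631315/715289759055872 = 12281.77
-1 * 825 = -825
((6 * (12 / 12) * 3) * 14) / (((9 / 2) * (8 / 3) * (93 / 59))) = 413 / 31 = 13.32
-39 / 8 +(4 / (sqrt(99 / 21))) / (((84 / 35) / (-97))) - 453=-3663 / 8 - 485 * sqrt(231) / 99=-532.33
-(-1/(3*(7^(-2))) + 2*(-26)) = 205/3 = 68.33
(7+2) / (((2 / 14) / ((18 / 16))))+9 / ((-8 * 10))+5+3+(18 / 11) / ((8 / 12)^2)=72551 / 880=82.44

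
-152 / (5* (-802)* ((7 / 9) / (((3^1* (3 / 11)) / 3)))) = 2052 / 154385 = 0.01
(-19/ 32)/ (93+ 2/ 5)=-0.01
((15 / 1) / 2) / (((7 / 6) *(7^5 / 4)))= 180 / 117649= 0.00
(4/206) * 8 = 16/103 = 0.16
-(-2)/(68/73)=73/34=2.15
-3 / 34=-0.09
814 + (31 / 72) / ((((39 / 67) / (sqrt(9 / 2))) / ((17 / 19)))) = 35309 * sqrt(2) / 35568 + 814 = 815.40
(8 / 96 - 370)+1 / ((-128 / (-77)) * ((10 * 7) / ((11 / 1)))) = -1420117 / 3840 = -369.82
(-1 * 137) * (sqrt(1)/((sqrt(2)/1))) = -137 * sqrt(2)/2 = -96.87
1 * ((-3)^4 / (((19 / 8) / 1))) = 648 / 19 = 34.11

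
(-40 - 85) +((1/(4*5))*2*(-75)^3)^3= -600677490235375/8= -75084686279421.88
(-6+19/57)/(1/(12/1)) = -68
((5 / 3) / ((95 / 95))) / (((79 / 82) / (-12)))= -1640 / 79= -20.76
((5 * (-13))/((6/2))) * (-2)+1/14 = 1823/42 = 43.40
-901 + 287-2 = -616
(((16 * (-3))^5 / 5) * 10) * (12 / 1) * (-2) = 12230590464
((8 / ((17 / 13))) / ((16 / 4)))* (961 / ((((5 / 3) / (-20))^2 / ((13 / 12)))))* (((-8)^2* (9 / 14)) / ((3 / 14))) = 748380672 / 17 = 44022392.47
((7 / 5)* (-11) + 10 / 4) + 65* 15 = 9621 / 10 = 962.10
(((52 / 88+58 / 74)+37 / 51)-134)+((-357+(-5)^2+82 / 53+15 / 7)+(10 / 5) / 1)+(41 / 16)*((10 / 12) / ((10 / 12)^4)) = -436813016998 / 962605875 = -453.78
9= 9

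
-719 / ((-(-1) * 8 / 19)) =-1707.62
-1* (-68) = 68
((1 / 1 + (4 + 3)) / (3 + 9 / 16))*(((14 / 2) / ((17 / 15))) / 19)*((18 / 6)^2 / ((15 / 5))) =13440 / 6137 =2.19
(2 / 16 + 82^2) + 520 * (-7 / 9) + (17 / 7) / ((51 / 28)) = 455113 / 72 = 6321.01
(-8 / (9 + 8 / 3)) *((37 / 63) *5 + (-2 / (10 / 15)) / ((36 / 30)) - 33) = 16412 / 735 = 22.33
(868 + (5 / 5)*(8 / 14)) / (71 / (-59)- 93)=-179360 / 19453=-9.22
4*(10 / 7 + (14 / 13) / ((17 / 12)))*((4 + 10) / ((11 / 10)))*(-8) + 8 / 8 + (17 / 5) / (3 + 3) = -64896943 / 72930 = -889.85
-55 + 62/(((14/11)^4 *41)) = -42860169/787528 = -54.42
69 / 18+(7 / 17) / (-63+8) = 3.83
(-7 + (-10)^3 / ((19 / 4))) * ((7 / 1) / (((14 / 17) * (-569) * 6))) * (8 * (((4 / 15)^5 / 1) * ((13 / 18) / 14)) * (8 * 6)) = 0.01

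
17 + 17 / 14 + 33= 717 / 14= 51.21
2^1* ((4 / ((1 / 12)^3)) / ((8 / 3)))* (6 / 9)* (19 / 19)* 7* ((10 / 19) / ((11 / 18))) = 4354560 / 209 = 20835.22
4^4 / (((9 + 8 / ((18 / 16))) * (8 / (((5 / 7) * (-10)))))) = -2880 / 203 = -14.19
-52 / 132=-13 / 33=-0.39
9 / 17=0.53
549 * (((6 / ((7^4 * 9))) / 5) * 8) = 2928 / 12005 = 0.24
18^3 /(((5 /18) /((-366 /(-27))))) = 1423008 /5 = 284601.60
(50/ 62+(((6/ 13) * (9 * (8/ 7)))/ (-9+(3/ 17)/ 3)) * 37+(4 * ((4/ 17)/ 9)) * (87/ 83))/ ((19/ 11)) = -46742069627/ 4310806773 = -10.84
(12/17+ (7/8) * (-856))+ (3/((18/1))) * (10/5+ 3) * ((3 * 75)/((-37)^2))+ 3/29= -1009748329/1349834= -748.05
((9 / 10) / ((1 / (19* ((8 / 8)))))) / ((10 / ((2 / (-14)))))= -171 / 700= -0.24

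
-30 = -30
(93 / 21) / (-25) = -31 / 175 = -0.18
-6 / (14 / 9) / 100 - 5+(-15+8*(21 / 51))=-199259 / 11900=-16.74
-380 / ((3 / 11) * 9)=-4180 / 27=-154.81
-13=-13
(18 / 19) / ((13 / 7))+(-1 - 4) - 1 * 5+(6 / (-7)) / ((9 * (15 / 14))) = -106468 / 11115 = -9.58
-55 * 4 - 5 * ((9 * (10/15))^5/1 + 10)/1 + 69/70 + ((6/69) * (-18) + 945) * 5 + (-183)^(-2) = -1856471520997/53917290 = -34431.84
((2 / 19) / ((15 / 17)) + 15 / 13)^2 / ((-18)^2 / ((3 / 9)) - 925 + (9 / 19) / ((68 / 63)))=1513006052 / 44281215225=0.03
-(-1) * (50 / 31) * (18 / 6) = 150 / 31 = 4.84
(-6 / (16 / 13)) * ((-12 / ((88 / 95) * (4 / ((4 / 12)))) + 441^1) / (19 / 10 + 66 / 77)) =-52843245 / 67936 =-777.84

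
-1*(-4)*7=28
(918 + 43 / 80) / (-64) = -73483 / 5120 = -14.35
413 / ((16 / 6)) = 1239 / 8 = 154.88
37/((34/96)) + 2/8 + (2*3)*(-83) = -26743/68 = -393.28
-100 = -100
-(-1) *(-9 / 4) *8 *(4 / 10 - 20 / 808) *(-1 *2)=6822 / 505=13.51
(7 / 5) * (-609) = -4263 / 5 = -852.60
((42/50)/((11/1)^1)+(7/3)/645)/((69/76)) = 0.09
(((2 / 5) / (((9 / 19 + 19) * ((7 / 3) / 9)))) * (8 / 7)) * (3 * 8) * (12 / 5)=1181952 / 226625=5.22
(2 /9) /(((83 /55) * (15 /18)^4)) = 3168 /10375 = 0.31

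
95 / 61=1.56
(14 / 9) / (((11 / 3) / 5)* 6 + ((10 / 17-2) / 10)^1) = 595 / 1629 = 0.37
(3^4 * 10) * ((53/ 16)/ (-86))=-21465/ 688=-31.20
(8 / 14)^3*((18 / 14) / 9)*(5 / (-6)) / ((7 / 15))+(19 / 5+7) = 903578 / 84035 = 10.75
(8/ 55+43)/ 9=791/ 165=4.79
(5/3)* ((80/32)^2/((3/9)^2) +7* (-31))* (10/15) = -3215/18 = -178.61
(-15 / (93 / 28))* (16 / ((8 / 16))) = -4480 / 31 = -144.52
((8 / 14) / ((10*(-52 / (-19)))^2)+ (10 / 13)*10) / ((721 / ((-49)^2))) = 178377689 / 6962800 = 25.62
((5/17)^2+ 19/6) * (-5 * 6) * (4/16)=-28205/1156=-24.40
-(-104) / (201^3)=0.00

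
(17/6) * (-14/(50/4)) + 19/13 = -1669/975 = -1.71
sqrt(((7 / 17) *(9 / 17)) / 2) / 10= 3 *sqrt(14) / 340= 0.03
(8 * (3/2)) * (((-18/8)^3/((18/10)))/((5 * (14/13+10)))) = -351/256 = -1.37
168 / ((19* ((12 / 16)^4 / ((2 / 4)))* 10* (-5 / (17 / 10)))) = -30464 / 64125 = -0.48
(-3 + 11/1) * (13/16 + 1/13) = 185/26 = 7.12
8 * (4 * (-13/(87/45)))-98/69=-433402/2001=-216.59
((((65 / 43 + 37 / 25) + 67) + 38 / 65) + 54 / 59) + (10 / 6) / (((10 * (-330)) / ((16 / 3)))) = 17506458899 / 244883925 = 71.49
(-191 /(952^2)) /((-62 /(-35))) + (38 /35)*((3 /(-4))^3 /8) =-657931 /11467520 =-0.06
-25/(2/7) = -87.50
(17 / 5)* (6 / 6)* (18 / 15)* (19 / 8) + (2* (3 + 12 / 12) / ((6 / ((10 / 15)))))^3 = 10.39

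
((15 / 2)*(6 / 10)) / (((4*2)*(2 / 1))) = 9 / 32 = 0.28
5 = 5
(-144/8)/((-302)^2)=-9/45602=-0.00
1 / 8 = 0.12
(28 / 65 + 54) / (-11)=-3538 / 715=-4.95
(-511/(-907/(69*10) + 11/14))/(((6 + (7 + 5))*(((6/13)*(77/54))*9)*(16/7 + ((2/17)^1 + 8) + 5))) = 6993035/11883762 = 0.59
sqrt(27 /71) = 3 * sqrt(213) /71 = 0.62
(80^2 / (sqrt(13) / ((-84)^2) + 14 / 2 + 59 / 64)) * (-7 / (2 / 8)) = -86988084019200 / 3845472797 + 20230963200 * sqrt(13) / 49991146361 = -22619.45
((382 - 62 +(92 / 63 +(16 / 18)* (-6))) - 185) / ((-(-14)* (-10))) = -8261 / 8820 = -0.94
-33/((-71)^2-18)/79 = -33/396817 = -0.00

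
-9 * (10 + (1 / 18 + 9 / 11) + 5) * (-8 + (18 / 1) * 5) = -128863 / 11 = -11714.82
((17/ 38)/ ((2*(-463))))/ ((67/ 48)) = -204/ 589399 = -0.00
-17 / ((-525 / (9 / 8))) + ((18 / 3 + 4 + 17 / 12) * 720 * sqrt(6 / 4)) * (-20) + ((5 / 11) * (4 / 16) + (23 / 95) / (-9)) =324341 / 2633400-82200 * sqrt(6) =-201347.93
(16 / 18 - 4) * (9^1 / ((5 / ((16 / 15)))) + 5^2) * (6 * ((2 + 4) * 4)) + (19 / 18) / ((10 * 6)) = -65124769 / 5400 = -12060.14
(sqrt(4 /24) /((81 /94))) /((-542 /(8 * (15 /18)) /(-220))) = 103400 * sqrt(6) /197559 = 1.28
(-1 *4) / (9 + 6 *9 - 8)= -4 / 55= -0.07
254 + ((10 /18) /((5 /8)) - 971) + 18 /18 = -6436 /9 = -715.11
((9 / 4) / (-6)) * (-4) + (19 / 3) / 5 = 83 / 30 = 2.77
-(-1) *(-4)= -4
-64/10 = -32/5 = -6.40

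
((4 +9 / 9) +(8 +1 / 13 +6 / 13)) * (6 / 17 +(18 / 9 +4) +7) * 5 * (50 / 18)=4994000 / 1989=2510.81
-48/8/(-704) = 3/352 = 0.01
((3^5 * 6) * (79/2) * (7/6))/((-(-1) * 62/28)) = 940653/31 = 30343.65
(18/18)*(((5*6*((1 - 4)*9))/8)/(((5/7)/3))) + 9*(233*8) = 65403/4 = 16350.75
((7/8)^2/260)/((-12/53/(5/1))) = -2597/39936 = -0.07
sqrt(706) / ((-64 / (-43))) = 43 *sqrt(706) / 64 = 17.85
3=3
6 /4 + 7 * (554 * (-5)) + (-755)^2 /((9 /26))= 29292307 /18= 1627350.39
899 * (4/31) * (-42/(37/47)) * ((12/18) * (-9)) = 1373904/37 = 37132.54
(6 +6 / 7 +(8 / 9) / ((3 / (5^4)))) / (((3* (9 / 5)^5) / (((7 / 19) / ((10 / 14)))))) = 158795000 / 90876411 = 1.75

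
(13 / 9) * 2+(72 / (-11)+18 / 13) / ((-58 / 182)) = 54788 / 2871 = 19.08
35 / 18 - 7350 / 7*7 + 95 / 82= -2711005 / 369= -7346.90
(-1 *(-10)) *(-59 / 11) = -590 / 11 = -53.64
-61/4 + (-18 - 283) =-1265/4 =-316.25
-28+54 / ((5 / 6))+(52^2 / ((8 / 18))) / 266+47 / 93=3721681 / 61845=60.18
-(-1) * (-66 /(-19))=3.47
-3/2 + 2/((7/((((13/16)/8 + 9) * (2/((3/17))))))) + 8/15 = 95777/3360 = 28.51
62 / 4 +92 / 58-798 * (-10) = 463831 / 58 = 7997.09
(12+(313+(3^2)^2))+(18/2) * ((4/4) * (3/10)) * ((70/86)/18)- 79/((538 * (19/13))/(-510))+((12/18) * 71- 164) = 898506509/2637276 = 340.69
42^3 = 74088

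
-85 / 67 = -1.27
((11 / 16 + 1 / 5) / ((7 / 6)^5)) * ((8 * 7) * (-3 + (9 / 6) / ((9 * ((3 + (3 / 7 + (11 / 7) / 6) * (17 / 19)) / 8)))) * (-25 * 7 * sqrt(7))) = 10485683280 * sqrt(7) / 990241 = 28015.92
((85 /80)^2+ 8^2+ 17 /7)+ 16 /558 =33790913 /499968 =67.59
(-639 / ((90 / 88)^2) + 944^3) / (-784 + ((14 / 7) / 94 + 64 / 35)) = -62272182002576 / 57898665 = -1075537.44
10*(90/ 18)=50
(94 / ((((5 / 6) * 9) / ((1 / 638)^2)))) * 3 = 47 / 508805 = 0.00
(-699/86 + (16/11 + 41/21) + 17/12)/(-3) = 131287/119196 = 1.10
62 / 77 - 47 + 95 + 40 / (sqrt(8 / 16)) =3758 / 77 + 40 * sqrt(2) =105.37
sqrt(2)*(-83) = -83*sqrt(2) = -117.38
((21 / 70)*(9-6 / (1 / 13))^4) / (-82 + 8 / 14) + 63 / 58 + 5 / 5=-4601310613 / 55100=-83508.36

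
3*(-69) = -207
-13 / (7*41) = -13 / 287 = -0.05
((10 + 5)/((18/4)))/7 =10/21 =0.48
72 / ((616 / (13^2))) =1521 / 77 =19.75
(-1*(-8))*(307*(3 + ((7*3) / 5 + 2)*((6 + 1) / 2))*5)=303316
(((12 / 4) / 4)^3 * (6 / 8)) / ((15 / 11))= 297 / 1280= 0.23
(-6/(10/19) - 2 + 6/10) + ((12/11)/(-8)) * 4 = -734/55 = -13.35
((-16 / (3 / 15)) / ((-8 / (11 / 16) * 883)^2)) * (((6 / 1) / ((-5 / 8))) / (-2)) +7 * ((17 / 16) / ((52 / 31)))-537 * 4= -2781068020685 / 1297402496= -2143.57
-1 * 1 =-1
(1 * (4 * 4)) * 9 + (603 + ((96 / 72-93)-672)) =-50 / 3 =-16.67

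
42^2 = 1764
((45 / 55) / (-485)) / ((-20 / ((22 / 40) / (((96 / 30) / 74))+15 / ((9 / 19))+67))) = 32079 / 3414400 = 0.01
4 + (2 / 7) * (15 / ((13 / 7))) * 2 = 112 / 13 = 8.62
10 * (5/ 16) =25/ 8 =3.12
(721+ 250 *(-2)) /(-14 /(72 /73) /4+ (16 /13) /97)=-40130064 /642067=-62.50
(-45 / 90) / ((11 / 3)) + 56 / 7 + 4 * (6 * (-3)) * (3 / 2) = -2203 / 22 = -100.14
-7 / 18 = -0.39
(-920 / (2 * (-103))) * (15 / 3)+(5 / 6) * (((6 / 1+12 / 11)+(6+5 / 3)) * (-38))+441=-3.99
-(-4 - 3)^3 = 343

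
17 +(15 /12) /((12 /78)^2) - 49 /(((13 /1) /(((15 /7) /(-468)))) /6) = 189053 /2704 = 69.92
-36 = -36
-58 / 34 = -29 / 17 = -1.71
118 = 118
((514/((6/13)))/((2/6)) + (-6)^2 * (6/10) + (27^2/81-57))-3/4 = 66277/20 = 3313.85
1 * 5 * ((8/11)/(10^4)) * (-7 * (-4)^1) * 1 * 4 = 56/1375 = 0.04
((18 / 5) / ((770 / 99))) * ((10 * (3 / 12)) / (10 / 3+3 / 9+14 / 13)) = 3159 / 12950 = 0.24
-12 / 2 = -6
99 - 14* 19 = -167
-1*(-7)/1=7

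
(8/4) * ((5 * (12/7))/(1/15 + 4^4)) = 1800/26887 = 0.07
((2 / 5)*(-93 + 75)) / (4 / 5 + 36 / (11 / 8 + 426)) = -30771 / 3779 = -8.14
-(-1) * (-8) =-8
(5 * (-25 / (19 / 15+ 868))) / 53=-1875 / 691067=-0.00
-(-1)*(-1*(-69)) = 69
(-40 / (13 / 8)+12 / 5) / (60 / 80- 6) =5776 / 1365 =4.23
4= 4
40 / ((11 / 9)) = 360 / 11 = 32.73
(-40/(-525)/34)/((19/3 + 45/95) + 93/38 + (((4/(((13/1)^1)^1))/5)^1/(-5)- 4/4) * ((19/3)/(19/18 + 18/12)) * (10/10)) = 227240/684045677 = 0.00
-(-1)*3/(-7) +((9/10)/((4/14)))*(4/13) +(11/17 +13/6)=155677/46410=3.35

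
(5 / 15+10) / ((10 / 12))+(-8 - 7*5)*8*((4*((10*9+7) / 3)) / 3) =-666802 / 45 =-14817.82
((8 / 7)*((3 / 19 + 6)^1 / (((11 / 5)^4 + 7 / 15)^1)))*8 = 540000 / 229159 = 2.36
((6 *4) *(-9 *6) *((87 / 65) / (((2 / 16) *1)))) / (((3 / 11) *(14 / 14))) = -3307392 / 65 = -50882.95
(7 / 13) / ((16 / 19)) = 133 / 208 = 0.64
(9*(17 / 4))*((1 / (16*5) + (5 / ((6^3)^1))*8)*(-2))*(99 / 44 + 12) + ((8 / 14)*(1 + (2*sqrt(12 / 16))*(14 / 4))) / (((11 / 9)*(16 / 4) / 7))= -1511371 / 7040 + 63*sqrt(3) / 22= -209.72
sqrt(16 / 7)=4 *sqrt(7) / 7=1.51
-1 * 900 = -900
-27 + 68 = 41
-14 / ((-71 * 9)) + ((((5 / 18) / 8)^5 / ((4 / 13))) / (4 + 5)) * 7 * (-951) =1149390370723 / 52753594318848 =0.02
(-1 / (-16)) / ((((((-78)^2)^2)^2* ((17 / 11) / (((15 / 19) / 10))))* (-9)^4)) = 11 / 30971205170078014513152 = 0.00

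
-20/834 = -10/417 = -0.02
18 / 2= 9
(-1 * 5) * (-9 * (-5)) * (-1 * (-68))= -15300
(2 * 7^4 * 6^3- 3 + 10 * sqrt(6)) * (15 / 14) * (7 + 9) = 1200 * sqrt(6) / 7 + 124467480 / 7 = 17781488.48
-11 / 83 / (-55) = 1 / 415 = 0.00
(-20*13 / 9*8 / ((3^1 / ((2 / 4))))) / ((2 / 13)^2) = -43940 / 27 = -1627.41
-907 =-907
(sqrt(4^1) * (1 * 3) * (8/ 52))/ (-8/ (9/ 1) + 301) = 108/ 35113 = 0.00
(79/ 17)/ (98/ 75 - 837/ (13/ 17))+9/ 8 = 162466653/ 144962536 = 1.12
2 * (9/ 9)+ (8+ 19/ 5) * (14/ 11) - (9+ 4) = 221/ 55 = 4.02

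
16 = 16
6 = 6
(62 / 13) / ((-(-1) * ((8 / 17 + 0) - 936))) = -527 / 103376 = -0.01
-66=-66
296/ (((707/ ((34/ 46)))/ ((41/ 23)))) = 206312/ 374003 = 0.55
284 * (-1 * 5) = -1420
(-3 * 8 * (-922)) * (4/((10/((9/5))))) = 398304/25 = 15932.16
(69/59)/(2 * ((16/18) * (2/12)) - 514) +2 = 1634797/818330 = 2.00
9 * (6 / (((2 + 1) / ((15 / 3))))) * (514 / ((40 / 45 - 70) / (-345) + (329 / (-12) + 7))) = -574549200 / 251087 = -2288.25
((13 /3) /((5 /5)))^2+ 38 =56.78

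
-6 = -6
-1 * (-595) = 595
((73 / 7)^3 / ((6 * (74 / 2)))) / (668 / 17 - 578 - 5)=-0.01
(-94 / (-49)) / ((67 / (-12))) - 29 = -96335 / 3283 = -29.34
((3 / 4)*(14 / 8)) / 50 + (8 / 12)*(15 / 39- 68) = -468527 / 10400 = -45.05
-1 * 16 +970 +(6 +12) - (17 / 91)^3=732466099 / 753571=971.99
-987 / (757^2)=-987 / 573049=-0.00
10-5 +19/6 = 49/6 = 8.17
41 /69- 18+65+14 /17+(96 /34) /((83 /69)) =4942430 /97359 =50.77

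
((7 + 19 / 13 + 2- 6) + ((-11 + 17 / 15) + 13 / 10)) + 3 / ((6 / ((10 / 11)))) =-3.65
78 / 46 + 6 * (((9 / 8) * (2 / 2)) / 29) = 5145 / 2668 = 1.93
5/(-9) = -5/9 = -0.56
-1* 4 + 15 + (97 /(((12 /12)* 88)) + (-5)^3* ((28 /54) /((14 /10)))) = -81245 /2376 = -34.19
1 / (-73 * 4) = -1 / 292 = -0.00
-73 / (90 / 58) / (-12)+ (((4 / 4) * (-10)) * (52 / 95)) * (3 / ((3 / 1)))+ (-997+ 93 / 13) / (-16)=2011106 / 33345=60.31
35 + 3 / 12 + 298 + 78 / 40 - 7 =328.20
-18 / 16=-9 / 8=-1.12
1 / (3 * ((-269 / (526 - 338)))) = -188 / 807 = -0.23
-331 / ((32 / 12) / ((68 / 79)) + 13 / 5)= -84405 / 1453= -58.09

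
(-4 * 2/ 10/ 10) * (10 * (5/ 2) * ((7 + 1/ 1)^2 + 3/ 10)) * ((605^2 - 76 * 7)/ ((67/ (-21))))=4935251979/ 335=14732095.46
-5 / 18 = -0.28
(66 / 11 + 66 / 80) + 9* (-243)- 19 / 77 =-6715699 / 3080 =-2180.42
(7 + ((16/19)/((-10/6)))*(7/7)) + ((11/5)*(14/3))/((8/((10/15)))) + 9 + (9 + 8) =57029/1710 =33.35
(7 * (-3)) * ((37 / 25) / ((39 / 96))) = -24864 / 325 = -76.50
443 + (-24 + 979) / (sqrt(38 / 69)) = 443 + 955 * sqrt(2622) / 38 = 1729.87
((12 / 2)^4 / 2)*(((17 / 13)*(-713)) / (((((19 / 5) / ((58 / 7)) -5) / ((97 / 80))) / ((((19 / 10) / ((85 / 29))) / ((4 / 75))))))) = 89515013139 / 45656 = 1960640.73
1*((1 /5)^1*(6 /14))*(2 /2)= 3 /35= 0.09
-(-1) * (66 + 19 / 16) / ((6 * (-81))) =-1075 / 7776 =-0.14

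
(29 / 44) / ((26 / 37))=1073 / 1144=0.94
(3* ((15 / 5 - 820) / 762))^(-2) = 64516 / 667489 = 0.10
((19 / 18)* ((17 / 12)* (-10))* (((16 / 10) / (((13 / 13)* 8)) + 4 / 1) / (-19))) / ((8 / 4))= 119 / 72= 1.65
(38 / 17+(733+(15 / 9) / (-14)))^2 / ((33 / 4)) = 275491666129 / 4205817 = 65502.53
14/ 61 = 0.23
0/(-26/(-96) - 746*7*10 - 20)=0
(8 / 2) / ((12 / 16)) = 16 / 3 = 5.33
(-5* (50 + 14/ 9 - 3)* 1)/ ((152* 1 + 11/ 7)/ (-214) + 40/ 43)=-28148918/ 24651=-1141.90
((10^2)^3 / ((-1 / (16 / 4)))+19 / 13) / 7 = -51999981 / 91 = -571428.36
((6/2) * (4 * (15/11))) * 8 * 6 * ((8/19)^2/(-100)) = -1.39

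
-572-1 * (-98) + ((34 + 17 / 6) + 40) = -2383 / 6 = -397.17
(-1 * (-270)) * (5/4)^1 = 675/2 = 337.50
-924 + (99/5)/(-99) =-4621/5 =-924.20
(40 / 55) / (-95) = -8 / 1045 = -0.01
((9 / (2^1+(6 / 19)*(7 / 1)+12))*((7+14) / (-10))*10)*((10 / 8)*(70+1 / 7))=-1259415 / 1232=-1022.25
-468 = -468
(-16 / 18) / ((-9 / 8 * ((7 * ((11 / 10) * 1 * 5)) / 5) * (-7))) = -640 / 43659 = -0.01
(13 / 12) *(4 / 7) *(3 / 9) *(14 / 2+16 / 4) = 143 / 63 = 2.27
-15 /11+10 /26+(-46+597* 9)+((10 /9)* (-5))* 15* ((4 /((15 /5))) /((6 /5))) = 20206267 /3861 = 5233.43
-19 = -19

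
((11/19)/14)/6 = 11/1596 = 0.01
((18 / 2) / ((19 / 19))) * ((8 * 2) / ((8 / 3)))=54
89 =89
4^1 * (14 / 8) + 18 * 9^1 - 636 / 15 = 633 / 5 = 126.60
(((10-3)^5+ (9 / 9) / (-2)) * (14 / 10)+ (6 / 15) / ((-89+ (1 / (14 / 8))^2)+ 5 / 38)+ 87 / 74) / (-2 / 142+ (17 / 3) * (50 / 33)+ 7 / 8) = 13452078805167288 / 5400649593425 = 2490.83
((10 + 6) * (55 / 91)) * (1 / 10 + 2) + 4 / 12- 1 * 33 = -482 / 39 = -12.36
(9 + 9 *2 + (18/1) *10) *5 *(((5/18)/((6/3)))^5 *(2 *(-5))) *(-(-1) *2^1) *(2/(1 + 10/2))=-1796875/5038848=-0.36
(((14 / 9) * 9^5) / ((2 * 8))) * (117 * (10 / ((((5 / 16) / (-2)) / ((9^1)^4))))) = -282042115992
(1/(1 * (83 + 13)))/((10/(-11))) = -11/960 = -0.01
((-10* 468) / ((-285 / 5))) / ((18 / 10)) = 2600 / 57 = 45.61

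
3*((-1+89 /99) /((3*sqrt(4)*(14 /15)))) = -25 /462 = -0.05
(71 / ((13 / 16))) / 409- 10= -52034 / 5317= -9.79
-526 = -526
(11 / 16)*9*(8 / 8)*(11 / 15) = 363 / 80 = 4.54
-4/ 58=-2/ 29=-0.07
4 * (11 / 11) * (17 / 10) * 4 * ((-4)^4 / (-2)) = -17408 / 5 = -3481.60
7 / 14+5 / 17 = 27 / 34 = 0.79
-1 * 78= -78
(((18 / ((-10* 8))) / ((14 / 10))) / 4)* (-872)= 981 / 28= 35.04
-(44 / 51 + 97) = -4991 / 51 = -97.86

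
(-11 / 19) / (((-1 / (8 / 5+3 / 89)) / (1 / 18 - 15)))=-2151193 / 152190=-14.13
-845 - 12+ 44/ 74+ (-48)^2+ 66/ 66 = 53598/ 37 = 1448.59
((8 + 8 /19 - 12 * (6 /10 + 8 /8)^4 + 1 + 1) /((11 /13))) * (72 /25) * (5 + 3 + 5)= -3018.64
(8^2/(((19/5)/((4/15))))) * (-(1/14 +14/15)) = -27008/5985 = -4.51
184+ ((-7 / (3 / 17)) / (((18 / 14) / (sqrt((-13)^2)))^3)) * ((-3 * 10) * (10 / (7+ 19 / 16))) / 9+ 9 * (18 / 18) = 143645800163 / 859491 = 167128.92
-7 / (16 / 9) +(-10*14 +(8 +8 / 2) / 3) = -2239 / 16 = -139.94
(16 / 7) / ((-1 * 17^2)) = -16 / 2023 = -0.01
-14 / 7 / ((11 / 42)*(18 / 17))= -238 / 33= -7.21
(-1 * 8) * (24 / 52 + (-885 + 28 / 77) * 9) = 9107688 / 143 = 63690.13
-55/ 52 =-1.06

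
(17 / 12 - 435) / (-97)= 5203 / 1164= 4.47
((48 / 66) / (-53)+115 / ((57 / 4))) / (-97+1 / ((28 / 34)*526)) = -1971519536 / 23736604221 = -0.08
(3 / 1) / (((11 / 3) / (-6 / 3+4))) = 18 / 11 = 1.64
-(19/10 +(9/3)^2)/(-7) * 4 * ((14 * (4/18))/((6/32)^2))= 223232/405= 551.19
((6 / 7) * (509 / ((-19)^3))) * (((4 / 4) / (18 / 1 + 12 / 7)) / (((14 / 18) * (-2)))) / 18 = 509 / 4417196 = 0.00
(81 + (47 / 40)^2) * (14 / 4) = 288.33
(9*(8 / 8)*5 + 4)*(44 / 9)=2156 / 9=239.56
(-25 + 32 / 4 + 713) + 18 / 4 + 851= 3103 / 2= 1551.50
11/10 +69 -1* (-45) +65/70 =4061/35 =116.03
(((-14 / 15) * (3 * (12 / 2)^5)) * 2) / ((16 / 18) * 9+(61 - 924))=24192 / 475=50.93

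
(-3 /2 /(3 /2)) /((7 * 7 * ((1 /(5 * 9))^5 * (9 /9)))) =-184528125 /49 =-3765880.10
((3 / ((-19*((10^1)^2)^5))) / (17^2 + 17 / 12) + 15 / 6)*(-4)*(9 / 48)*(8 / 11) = -1241531249999973 / 910456250000000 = -1.36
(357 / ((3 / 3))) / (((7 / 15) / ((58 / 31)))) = 44370 / 31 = 1431.29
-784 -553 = -1337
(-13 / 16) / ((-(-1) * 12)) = -13 / 192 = -0.07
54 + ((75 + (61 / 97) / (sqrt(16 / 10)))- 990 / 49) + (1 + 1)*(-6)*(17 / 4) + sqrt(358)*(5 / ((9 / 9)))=61*sqrt(10) / 388 + 2832 / 49 + 5*sqrt(358)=152.90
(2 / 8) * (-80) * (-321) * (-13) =-83460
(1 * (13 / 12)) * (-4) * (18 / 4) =-19.50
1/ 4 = 0.25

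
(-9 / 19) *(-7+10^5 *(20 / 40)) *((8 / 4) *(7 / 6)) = -1049853 / 19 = -55255.42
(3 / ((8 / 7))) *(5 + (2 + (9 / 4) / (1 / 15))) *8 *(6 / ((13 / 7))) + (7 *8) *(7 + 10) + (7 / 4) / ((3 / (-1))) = 579719 / 156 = 3716.15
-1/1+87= 86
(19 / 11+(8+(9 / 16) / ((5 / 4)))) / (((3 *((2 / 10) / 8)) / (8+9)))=76126 / 33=2306.85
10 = 10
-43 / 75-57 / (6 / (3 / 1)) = -4361 / 150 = -29.07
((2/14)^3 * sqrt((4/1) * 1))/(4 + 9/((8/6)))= 8/14749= 0.00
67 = 67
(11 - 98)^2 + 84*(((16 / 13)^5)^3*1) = 484271430610628085717 / 51185893014090757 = 9461.03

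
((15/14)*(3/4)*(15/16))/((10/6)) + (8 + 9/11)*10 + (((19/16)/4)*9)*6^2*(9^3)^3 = 367283922537311/9856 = 37265008374.32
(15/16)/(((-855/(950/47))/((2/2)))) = -0.02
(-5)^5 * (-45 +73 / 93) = 12850000 / 93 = 138172.04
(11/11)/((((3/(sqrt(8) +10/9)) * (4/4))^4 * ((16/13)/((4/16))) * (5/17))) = 41327 * sqrt(2)/59049 +11308349/10628820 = 2.05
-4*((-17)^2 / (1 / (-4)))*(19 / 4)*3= 65892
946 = 946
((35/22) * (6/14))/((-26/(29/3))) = -145/572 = -0.25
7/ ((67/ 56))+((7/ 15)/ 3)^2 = 797083/ 135675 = 5.87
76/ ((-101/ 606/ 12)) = -5472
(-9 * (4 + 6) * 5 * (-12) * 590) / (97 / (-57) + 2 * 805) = 181602000 / 91673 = 1980.98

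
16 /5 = 3.20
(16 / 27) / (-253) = -16 / 6831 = -0.00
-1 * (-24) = 24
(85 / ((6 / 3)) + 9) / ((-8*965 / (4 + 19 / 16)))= -8549 / 247040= -0.03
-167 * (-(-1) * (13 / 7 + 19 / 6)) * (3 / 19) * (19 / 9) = -35237 / 126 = -279.66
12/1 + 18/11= 150/11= 13.64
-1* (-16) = 16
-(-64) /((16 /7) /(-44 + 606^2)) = 10281376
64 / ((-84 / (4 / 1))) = -64 / 21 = -3.05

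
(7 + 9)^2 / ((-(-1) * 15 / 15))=256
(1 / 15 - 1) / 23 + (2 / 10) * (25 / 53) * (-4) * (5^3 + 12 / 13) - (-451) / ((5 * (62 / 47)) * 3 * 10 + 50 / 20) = -45.31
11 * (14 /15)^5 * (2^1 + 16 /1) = 11832128 /84375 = 140.23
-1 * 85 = -85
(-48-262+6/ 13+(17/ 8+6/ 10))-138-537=-510543/ 520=-981.81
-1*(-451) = 451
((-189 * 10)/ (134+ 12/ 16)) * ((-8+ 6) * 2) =4320/ 77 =56.10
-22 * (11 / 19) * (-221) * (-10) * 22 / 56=-1470755 / 133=-11058.31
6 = 6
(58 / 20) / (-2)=-29 / 20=-1.45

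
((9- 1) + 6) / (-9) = -14 / 9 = -1.56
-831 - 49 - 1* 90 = -970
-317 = -317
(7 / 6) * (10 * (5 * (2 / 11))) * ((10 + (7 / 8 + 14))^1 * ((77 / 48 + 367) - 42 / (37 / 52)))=19147098425 / 234432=81674.42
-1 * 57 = -57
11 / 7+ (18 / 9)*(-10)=-129 / 7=-18.43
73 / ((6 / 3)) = 73 / 2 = 36.50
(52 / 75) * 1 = 52 / 75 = 0.69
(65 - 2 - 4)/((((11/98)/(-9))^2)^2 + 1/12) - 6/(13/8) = 35518574336640/50430493789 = 704.31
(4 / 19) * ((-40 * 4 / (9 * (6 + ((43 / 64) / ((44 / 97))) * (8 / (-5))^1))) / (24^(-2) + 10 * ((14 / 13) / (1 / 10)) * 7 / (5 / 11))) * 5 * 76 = -18743296000 / 79342262897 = -0.24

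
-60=-60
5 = 5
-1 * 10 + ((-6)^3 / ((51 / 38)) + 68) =-102.94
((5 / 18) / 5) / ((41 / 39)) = 13 / 246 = 0.05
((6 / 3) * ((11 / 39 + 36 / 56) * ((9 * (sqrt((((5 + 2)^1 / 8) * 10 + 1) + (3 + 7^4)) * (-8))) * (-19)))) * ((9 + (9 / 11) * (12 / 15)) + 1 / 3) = 12650048 * sqrt(9655) / 1001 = 1241750.19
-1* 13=-13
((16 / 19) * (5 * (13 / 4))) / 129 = 260 / 2451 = 0.11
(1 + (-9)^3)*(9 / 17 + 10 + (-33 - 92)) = 1416688 / 17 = 83334.59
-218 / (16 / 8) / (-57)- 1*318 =-18017 / 57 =-316.09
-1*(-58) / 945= 58 / 945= 0.06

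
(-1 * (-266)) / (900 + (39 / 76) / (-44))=889504 / 3009561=0.30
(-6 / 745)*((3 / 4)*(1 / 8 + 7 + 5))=-873 / 11920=-0.07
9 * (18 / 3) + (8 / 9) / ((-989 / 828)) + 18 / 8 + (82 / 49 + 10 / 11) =5385257 / 92708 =58.09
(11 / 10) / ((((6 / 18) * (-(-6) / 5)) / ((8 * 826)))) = 18172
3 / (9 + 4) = 0.23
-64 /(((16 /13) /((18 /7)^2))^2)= -4435236 /2401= -1847.25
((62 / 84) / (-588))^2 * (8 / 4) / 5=961 / 1524731040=0.00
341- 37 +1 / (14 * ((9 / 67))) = 38371 / 126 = 304.53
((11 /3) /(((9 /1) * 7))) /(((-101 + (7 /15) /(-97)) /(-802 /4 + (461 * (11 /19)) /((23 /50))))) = -84309005 /385334364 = -0.22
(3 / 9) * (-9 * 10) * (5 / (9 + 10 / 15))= -450 / 29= -15.52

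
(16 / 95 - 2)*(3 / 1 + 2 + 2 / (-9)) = -2494 / 285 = -8.75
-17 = -17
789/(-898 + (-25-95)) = -789/1018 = -0.78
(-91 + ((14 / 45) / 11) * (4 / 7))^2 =8278.06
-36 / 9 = -4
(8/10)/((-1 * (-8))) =1/10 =0.10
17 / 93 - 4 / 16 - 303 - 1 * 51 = -131713 / 372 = -354.07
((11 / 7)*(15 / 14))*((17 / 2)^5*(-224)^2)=3748422480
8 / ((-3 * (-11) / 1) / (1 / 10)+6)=1 / 42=0.02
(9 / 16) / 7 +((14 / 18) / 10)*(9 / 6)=331 / 1680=0.20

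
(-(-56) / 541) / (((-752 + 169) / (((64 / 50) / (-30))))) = 896 / 118276125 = 0.00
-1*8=-8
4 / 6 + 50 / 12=29 / 6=4.83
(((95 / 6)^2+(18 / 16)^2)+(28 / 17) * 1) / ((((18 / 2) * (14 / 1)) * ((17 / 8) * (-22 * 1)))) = -2483321 / 57679776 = -0.04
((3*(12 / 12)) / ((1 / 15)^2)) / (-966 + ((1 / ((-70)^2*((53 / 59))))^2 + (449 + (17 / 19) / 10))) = -864970454250000 / 662388641050861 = -1.31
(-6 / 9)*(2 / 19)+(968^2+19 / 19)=53410421 / 57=937024.93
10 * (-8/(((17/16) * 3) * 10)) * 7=-17.57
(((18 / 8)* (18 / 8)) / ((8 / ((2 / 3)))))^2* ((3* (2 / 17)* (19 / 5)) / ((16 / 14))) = 290871 / 1392640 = 0.21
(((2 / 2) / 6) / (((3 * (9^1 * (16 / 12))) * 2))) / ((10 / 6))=1 / 720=0.00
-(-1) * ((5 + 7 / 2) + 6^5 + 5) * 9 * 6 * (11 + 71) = 34491906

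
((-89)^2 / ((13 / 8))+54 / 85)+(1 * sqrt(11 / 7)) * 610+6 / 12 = 610 * sqrt(77) / 7+10775069 / 2210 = 5640.27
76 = 76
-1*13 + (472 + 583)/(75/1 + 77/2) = -841/227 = -3.70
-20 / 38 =-10 / 19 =-0.53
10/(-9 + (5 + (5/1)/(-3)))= -30/17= -1.76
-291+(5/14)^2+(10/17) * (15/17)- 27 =-17976167/56644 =-317.35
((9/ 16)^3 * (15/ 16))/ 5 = 2187/ 65536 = 0.03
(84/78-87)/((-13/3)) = 3351/169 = 19.83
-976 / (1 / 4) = -3904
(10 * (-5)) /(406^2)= -25 /82418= -0.00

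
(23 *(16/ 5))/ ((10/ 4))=736/ 25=29.44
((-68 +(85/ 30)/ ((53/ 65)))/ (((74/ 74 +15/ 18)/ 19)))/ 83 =-8.06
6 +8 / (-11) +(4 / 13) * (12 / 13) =10330 / 1859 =5.56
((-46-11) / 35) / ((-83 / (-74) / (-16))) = 67488 / 2905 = 23.23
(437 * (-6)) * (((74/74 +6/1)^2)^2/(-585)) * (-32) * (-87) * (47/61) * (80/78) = 732216335872/30927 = 23675634.10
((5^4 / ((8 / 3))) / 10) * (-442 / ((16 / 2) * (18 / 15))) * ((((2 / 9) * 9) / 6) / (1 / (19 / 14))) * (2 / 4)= -244.08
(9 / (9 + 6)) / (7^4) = 3 / 12005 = 0.00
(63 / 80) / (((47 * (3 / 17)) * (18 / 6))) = 119 / 3760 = 0.03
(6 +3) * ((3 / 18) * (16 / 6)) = 4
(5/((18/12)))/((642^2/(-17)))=-85/618246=-0.00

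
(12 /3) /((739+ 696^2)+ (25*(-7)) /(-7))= 1 /121295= 0.00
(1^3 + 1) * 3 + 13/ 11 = 79/ 11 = 7.18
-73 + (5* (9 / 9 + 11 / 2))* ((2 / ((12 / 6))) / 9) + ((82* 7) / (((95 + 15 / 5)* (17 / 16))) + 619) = 1189075 / 2142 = 555.12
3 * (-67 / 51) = -3.94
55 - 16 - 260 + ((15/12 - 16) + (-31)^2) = 2901/4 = 725.25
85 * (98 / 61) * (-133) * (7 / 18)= -3877615 / 549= -7063.05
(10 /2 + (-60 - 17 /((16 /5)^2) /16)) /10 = -45141 /8192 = -5.51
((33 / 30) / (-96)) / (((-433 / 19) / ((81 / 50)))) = 5643 / 6928000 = 0.00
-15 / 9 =-5 / 3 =-1.67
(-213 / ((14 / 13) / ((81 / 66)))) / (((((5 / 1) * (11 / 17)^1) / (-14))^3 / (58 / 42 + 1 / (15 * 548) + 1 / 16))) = 284760128554083 / 10029085000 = 28393.43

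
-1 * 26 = -26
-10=-10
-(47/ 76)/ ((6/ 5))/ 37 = -235/ 16872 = -0.01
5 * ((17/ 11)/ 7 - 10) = -3765/ 77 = -48.90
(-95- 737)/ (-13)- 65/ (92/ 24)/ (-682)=502147/ 7843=64.02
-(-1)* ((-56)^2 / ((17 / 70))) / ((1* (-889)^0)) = 219520 / 17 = 12912.94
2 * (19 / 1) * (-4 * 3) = -456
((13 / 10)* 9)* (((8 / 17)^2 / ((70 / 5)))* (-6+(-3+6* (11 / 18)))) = -9984 / 10115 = -0.99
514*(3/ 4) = 771/ 2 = 385.50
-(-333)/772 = 0.43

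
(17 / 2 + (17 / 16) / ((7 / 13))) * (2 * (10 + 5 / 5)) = 12903 / 56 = 230.41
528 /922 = 264 /461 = 0.57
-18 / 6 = -3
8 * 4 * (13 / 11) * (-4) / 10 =-832 / 55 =-15.13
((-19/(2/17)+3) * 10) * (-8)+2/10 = 63401/5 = 12680.20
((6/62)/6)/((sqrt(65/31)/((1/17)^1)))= sqrt(2015)/68510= 0.00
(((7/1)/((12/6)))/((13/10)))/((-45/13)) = -7/9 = -0.78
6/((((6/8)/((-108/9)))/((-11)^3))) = 127776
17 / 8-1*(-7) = 9.12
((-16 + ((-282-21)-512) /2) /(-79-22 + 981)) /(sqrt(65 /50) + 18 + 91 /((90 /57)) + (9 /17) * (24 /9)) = -14027601 /2245238864 + 18207 * sqrt(130) /2245238864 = -0.01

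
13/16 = 0.81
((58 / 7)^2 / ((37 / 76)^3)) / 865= 1476715264 / 2146927405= 0.69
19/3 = 6.33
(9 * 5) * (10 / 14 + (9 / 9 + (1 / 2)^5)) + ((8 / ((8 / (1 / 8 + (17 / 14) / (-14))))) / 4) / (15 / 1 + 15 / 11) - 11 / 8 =77.17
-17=-17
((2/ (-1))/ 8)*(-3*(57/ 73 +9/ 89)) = 8595/ 12994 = 0.66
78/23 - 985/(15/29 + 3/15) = -3276863/2392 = -1369.93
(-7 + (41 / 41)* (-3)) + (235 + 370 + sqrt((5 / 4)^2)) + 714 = 5241 / 4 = 1310.25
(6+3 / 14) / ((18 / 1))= 29 / 84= 0.35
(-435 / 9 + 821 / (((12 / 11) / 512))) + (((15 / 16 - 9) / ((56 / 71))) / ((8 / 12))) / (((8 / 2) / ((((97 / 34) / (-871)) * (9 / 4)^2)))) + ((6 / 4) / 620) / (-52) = 608468574896835797 / 1579312250880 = 385274.40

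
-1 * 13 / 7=-13 / 7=-1.86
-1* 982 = -982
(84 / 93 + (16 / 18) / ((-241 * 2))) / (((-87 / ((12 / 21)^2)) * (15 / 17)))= -16485376 / 4299597855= -0.00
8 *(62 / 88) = 62 / 11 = 5.64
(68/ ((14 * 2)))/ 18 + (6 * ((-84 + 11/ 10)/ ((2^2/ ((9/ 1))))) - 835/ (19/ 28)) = -56248021/ 23940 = -2349.54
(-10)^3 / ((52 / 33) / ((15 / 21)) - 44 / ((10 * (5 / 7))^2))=-20625000 / 27713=-744.24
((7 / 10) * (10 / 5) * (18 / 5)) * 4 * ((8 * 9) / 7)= 5184 / 25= 207.36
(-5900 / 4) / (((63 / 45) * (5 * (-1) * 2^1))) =1475 / 14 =105.36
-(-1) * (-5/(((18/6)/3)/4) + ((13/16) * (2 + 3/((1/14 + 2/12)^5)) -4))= 158161189/50000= 3163.22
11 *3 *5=165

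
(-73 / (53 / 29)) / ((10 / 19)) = -40223 / 530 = -75.89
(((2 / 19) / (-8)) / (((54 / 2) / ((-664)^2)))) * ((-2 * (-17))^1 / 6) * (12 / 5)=-7495232 / 2565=-2922.12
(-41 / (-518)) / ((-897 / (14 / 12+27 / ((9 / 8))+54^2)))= -0.26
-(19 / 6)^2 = -361 / 36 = -10.03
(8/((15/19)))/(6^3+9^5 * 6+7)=152/5317755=0.00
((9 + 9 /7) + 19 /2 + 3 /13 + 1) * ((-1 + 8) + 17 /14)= 439875 /2548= 172.64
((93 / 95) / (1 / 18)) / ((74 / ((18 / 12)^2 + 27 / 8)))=7533 / 5624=1.34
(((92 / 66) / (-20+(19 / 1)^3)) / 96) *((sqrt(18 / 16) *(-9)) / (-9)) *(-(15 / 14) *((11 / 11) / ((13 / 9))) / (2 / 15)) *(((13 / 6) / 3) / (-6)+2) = -16675 *sqrt(2) / 1001448448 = -0.00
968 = 968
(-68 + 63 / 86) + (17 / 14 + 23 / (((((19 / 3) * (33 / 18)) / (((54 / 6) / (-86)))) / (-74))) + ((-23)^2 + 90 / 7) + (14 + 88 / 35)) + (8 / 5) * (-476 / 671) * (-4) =9827678489 / 19187245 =512.20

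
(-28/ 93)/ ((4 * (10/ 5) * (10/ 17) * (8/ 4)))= -119/ 3720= -0.03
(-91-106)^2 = 38809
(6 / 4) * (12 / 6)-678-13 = -688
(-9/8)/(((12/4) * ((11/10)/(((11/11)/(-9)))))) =5/132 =0.04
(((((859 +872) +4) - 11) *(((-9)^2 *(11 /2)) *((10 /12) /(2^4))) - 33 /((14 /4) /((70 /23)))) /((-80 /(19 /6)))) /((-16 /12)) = 55898931 /47104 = 1186.71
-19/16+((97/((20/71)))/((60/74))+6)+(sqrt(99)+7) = 3* sqrt(11)+523813/1200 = 446.46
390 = 390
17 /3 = 5.67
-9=-9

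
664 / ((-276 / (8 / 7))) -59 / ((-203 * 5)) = -26927 / 10005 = -2.69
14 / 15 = 0.93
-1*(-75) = 75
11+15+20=46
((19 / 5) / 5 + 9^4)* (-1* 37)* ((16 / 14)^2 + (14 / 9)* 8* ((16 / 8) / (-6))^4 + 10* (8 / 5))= -757101118208 / 178605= -4238969.34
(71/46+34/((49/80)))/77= 128599/173558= 0.74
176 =176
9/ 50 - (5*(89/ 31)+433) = -693121/ 1550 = -447.17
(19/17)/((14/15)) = 285/238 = 1.20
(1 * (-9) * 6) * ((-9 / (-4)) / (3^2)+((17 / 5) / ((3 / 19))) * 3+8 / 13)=-459567 / 130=-3535.13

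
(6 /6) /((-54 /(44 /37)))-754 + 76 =-677344 /999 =-678.02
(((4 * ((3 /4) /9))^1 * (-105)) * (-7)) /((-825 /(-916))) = 44884 /165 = 272.02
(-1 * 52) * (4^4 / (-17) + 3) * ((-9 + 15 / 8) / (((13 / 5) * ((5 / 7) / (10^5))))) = -4089750000 / 17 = -240573529.41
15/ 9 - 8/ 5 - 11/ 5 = -32/ 15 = -2.13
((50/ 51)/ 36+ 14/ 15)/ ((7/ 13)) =57317/ 32130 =1.78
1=1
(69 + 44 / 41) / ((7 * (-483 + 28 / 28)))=-2873 / 138334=-0.02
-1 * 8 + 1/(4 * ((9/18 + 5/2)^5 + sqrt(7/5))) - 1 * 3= -12989257/1180952 - sqrt(35)/1180952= -11.00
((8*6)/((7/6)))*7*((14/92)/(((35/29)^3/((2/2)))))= 3512016/140875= 24.93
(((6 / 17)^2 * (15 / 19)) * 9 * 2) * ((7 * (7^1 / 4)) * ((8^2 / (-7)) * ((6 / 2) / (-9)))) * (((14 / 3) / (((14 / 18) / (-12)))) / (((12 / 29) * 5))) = -12628224 / 5491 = -2299.80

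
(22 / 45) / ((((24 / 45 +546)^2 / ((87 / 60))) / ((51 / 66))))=493 / 268828816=0.00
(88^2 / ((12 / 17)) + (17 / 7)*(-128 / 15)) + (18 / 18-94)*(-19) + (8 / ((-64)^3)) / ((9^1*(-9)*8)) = 9450955210787 / 743178240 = 12716.94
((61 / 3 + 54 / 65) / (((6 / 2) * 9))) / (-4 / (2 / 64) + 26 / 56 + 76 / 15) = -115556 / 18054387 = -0.01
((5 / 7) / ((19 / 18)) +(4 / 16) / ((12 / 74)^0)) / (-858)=-493 / 456456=-0.00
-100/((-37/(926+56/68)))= 1575600/629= 2504.93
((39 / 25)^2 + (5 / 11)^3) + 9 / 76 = 167282651 / 63222500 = 2.65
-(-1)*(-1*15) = -15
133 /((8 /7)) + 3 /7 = 6541 /56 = 116.80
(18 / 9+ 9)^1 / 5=11 / 5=2.20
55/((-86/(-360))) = 9900/43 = 230.23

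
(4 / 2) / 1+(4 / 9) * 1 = 22 / 9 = 2.44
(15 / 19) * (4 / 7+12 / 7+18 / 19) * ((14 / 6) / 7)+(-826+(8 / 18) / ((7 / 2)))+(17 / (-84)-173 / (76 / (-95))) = -13849909 / 22743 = -608.97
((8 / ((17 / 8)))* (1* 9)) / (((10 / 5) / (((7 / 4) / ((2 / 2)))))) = 504 / 17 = 29.65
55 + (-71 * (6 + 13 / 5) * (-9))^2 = 754986904 / 25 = 30199476.16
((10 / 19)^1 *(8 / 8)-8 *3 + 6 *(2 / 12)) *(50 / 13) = -21350 / 247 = -86.44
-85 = -85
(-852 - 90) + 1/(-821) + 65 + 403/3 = -1829191/2463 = -742.67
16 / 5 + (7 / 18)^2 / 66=342389 / 106920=3.20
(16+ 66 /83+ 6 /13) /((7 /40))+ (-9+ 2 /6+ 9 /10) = 2940593 /32370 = 90.84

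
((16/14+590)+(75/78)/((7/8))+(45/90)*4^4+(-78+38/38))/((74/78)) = 175605/259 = 678.01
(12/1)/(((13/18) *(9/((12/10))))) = 144/65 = 2.22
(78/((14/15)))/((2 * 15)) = 39/14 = 2.79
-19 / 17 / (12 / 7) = -133 / 204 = -0.65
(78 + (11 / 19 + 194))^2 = 26822041 / 361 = 74299.28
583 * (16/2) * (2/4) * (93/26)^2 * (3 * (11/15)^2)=203375469/4225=48136.21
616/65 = 9.48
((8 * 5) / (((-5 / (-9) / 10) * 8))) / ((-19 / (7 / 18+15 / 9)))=-185 / 19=-9.74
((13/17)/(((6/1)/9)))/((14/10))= 195/238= 0.82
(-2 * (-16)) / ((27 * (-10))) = -16 / 135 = -0.12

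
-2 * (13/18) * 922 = -1331.78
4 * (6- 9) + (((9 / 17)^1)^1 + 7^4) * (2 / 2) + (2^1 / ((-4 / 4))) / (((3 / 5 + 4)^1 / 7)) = 933116 / 391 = 2386.49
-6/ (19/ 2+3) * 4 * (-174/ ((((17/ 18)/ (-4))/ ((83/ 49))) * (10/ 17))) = -24955776/ 6125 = -4074.41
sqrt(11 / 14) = sqrt(154) / 14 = 0.89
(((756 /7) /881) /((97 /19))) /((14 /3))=3078 /598199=0.01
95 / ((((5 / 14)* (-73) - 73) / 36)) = -2520 / 73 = -34.52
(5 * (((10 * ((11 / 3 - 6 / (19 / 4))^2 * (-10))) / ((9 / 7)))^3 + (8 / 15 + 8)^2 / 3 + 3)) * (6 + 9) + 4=-56696650268826998289265 / 8334036681507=-6803023844.93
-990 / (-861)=330 / 287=1.15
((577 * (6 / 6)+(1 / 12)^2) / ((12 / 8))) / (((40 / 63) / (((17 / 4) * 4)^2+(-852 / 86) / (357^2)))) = 43865682529811 / 250528320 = 175092.71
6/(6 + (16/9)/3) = 81/89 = 0.91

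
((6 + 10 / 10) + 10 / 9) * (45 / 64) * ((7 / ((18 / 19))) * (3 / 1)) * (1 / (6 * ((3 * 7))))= 6935 / 6912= 1.00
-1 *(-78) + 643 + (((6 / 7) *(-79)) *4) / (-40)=25472 / 35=727.77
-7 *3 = -21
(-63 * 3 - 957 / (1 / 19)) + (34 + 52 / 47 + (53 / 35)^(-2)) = -2420834131 / 132023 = -18336.46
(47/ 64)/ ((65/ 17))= 799/ 4160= 0.19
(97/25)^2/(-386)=-9409/241250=-0.04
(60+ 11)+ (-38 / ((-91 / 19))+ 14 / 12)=43735 / 546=80.10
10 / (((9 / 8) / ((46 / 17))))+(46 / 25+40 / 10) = 114338 / 3825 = 29.89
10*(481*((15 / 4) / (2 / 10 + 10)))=1768.38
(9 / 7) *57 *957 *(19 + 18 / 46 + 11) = 343167759 / 161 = 2131476.76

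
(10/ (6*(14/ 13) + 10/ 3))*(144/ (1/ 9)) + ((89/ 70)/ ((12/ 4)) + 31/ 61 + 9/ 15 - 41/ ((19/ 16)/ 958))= -295209853231/ 9297498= -31751.54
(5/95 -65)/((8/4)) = -617/19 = -32.47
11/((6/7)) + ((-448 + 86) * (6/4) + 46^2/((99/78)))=75041/66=1136.98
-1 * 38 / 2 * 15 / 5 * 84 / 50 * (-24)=57456 / 25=2298.24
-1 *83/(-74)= 83/74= 1.12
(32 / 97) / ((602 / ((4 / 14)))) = 32 / 204379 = 0.00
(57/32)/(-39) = -19/416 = -0.05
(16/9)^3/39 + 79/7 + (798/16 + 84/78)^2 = 431760117781/165582144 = 2607.53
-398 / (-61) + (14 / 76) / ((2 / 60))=12.05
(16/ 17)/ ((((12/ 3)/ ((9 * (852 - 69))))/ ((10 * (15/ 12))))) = 352350/ 17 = 20726.47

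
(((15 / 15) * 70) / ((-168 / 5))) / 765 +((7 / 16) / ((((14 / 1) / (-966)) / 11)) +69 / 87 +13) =-67784323 / 212976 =-318.27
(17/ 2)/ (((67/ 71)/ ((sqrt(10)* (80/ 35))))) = 9656* sqrt(10)/ 469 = 65.11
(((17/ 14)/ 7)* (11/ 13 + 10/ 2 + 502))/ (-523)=-56117/ 333151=-0.17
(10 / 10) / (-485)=-1 / 485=-0.00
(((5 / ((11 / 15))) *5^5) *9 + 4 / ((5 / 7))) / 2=10547183 / 110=95883.48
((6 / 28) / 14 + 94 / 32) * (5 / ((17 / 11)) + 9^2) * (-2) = -414385 / 833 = -497.46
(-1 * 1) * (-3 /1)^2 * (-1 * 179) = 1611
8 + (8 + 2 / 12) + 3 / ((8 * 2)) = 785 / 48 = 16.35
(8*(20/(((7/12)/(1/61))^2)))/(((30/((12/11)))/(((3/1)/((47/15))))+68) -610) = -414720/1684537631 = -0.00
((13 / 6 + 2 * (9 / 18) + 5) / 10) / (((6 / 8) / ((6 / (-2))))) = -3.27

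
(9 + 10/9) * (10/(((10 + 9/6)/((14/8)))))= 3185/207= 15.39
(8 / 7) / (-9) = -8 / 63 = -0.13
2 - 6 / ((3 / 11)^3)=-2644 / 9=-293.78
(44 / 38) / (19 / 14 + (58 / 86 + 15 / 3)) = 13244 / 80427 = 0.16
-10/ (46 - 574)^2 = -5/ 139392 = -0.00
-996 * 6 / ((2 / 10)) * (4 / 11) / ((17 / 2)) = -239040 / 187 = -1278.29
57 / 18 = 19 / 6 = 3.17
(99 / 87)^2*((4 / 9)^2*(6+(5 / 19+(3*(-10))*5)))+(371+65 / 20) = 194136203 / 575244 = 337.48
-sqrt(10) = -3.16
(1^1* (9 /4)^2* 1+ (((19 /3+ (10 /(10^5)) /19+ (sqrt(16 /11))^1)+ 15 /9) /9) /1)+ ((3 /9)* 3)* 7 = 4* sqrt(11) /99+ 615191 /47500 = 13.09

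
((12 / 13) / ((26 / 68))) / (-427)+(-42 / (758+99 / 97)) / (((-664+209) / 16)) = -0.00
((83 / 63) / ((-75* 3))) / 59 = -83 / 836325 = -0.00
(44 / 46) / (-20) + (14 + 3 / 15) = 651 / 46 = 14.15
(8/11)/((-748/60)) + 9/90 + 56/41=1187057/843370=1.41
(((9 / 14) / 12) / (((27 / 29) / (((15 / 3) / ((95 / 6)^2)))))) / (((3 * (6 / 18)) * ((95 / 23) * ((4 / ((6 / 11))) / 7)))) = 2001 / 7544900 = 0.00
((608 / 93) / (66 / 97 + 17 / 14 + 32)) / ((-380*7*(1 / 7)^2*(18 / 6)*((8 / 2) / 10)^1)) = -38024 / 12842091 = -0.00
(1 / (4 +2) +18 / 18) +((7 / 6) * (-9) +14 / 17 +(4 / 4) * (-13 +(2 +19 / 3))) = -224 / 17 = -13.18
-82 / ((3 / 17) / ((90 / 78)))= -6970 / 13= -536.15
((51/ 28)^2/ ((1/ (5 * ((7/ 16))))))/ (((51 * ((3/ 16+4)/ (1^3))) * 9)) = 85/ 22512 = 0.00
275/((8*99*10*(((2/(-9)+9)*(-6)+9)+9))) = -0.00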